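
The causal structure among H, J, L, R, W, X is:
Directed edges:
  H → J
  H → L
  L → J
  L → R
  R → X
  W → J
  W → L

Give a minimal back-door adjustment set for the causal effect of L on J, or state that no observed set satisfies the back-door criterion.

desc(L)\{L}={J,R,X}; candidates ⊆ {H,W}.
size 0: {}; under {} L still reaches {H,J,W} ∋ J.
size 1: {H}, {W}; under {H} L still reaches {J,W} ∋ J.
{H,W}: L⊥J given {H,W} in G with L→· removed — back-door holds.

L→J: minimal back-door set {H, W}.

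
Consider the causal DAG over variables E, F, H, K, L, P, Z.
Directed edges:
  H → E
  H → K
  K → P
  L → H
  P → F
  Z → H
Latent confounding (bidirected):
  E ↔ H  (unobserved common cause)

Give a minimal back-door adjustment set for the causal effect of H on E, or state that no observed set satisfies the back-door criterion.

H→E: no observed back-door set.

desc(H)\{H}={E,F,K,P}; candidates ⊆ {L,Z}.
H↔E: latent back-door arc(s) into H.
size 0: {}; under {} H still reaches {E,L,Z} ∋ E.
size 1: {L}, {Z}; under {L} H still reaches {E,Z} ∋ E.
size 2: {L,Z}; under {L,Z} H still reaches {E} ∋ E.
H↔E cannot be blocked by any observed set — no back-door set.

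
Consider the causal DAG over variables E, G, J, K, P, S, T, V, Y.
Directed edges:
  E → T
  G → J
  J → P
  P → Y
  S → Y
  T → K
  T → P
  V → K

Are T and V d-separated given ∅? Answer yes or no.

Yes — T ⊥ V | ∅.

Bayes-Ball from T | ∅ reaches {E,K,P,Y}.
V ∉ reach(T|∅) ⇒ T ⊥ V | ∅.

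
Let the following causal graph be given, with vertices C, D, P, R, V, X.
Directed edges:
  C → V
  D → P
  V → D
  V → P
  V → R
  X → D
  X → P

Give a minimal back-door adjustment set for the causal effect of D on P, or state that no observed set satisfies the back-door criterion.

D→P: minimal back-door set {V, X}.

desc(D)\{D}={P}; candidates ⊆ {C,R,V,X}.
size 0: {}; under {} D still reaches {C,P,R,V,X} ∋ P.
size 1: {C}, {R}, {V} …(+1); under {C} D still reaches {P,R,V,X} ∋ P.
{V,X}: D⊥P given {V,X} in G with D→· removed — back-door holds.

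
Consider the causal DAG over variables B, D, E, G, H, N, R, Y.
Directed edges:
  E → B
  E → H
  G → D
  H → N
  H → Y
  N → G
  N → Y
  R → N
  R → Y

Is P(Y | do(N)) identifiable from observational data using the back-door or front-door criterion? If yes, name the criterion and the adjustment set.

desc(N)\{N}={D,G,Y}; candidates ⊆ {B,E,H,R}.
size 0: {}; under {} N still reaches {B,E,H,R,Y} ∋ Y.
size 1: {B}, {E}, {H} …(+1); under {B} N still reaches {E,H,R,Y} ∋ Y.
{H,R}: N⊥Y given {H,R} in G with N→· removed — back-door holds.
P(Y|do(N)) = Σ_{H,R} P(Y|N,H,R)·P(H,R).

P(Y|do(N)): backdoor, adjust for {H, R}.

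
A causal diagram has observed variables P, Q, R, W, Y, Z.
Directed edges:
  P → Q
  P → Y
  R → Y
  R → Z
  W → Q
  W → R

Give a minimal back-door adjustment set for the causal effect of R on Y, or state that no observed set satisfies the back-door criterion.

R→Y: minimal back-door set ∅.

desc(R)\{R}={Y,Z}; candidates ⊆ {P,Q,W}.
∅: R⊥Y given ∅ in G with R→· removed — back-door holds.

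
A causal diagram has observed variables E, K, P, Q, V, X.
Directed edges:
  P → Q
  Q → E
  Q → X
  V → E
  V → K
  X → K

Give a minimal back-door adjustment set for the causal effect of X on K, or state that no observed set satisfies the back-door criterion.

desc(X)\{X}={K}; candidates ⊆ {E,P,Q,V}.
∅: X⊥K given ∅ in G with X→· removed — back-door holds.

X→K: minimal back-door set ∅.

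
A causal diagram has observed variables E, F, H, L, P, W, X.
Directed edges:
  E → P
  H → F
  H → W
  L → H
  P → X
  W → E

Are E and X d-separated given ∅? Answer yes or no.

No — E and X are d-connected given ∅.

Bayes-Ball from E | ∅ reaches {F,H,L,P,W,X}.
X ∈ reach(E|∅) ⇒ E ⊥̸ X | ∅.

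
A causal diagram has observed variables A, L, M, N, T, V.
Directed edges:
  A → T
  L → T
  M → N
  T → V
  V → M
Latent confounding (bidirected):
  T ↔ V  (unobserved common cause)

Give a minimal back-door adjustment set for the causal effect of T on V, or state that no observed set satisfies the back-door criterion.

desc(T)\{T}={M,N,V}; candidates ⊆ {A,L}.
T↔V: latent back-door arc(s) into T.
size 0: {}; under {} T still reaches {A,L,M,N,V} ∋ V.
size 1: {A}, {L}; under {A} T still reaches {L,M,N,V} ∋ V.
size 2: {A,L}; under {A,L} T still reaches {M,N,V} ∋ V.
T↔V cannot be blocked by any observed set — no back-door set.

T→V: no observed back-door set.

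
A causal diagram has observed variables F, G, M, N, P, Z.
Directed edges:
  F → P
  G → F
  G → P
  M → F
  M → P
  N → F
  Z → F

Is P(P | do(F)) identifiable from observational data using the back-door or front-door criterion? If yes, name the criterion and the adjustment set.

P(P|do(F)): backdoor, adjust for {G, M}.

desc(F)\{F}={P}; candidates ⊆ {G,M,N,Z}.
size 0: {}; under {} F still reaches {G,M,N,P,Z} ∋ P.
size 1: {G}, {M}, {N} …(+1); under {G} F still reaches {M,N,P,Z} ∋ P.
{G,M}: F⊥P given {G,M} in G with F→· removed — back-door holds.
P(P|do(F)) = Σ_{G,M} P(P|F,G,M)·P(G,M).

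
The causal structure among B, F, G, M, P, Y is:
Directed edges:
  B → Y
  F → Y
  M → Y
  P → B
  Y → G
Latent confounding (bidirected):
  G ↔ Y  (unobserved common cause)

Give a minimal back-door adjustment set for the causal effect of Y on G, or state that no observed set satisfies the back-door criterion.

desc(Y)\{Y}={G}; candidates ⊆ {B,F,M,P}.
Y↔G: latent back-door arc(s) into Y.
size 0: {}; under {} Y still reaches {B,F,G,M,P} ∋ G.
size 1: {B}, {F}, {M} …(+1); under {B} Y still reaches {F,G,M} ∋ G.
size 2: {B,F}, {B,M}, {B,P} …(+3); under {B,F} Y still reaches {G,M} ∋ G.
Y↔G cannot be blocked by any observed set — no back-door set.

Y→G: no observed back-door set.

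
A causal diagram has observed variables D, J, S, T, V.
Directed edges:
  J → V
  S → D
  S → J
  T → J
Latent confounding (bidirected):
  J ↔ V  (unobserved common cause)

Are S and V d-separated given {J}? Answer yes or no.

No — S and V are d-connected given {J}.

Bayes-Ball from S | {J} reaches {D,T,V}.
V ∈ reach(S|{J}) ⇒ S ⊥̸ V | {J}.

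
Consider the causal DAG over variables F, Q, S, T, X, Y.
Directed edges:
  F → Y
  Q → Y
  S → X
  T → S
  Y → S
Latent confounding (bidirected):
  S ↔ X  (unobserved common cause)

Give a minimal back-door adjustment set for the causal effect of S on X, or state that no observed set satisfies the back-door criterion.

desc(S)\{S}={X}; candidates ⊆ {F,Q,T,Y}.
S↔X: latent back-door arc(s) into S.
size 0: {}; under {} S still reaches {F,Q,T,X,Y} ∋ X.
size 1: {F}, {Q}, {T} …(+1); under {F} S still reaches {Q,T,X,Y} ∋ X.
size 2: {F,Q}, {F,T}, {F,Y} …(+3); under {F,Q} S still reaches {T,X,Y} ∋ X.
S↔X cannot be blocked by any observed set — no back-door set.

S→X: no observed back-door set.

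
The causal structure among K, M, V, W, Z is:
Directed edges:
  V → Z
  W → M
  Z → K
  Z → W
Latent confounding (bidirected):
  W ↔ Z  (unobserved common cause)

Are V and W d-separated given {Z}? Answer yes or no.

Bayes-Ball from V | {Z} reaches {M,W}.
W ∈ reach(V|{Z}) ⇒ V ⊥̸ W | {Z}.

No — V and W are d-connected given {Z}.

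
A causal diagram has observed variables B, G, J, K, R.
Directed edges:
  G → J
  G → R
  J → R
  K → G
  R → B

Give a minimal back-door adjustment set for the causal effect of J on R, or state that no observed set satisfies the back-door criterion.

J→R: minimal back-door set {G}.

desc(J)\{J}={B,R}; candidates ⊆ {G,K}.
size 0: {}; under {} J still reaches {B,G,K,R} ∋ R.
{G}: J⊥R given {G} in G with J→· removed — back-door holds.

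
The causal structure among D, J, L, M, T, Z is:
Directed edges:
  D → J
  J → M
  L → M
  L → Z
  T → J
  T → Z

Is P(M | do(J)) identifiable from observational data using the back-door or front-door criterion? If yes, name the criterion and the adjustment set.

desc(J)\{J}={M}; candidates ⊆ {D,L,T,Z}.
∅: J⊥M given ∅ in G with J→· removed — back-door holds.
P(M|do(J)) = P(M|J) — no adjustment needed.

P(M|do(J)): backdoor, adjust for ∅.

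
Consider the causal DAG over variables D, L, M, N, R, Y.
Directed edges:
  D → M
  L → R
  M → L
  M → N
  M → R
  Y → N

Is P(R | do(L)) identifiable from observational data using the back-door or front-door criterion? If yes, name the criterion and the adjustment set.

P(R|do(L)): backdoor, adjust for {M}.

desc(L)\{L}={R}; candidates ⊆ {D,M,N,Y}.
size 0: {}; under {} L still reaches {D,M,N,R} ∋ R.
{M}: L⊥R given {M} in G with L→· removed — back-door holds.
P(R|do(L)) = Σ_{M} P(R|L,M)·P(M).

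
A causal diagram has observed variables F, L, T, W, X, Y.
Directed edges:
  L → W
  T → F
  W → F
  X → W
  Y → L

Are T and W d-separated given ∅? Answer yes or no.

Yes — T ⊥ W | ∅.

Bayes-Ball from T | ∅ reaches {F}.
W ∉ reach(T|∅) ⇒ T ⊥ W | ∅.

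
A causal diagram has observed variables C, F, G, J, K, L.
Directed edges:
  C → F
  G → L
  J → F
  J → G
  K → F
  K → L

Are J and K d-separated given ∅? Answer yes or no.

Yes — J ⊥ K | ∅.

Bayes-Ball from J | ∅ reaches {F,G,L}.
K ∉ reach(J|∅) ⇒ J ⊥ K | ∅.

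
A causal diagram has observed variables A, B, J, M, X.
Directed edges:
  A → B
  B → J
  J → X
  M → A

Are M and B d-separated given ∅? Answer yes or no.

No — M and B are d-connected given ∅.

Bayes-Ball from M | ∅ reaches {A,B,J,X}.
B ∈ reach(M|∅) ⇒ M ⊥̸ B | ∅.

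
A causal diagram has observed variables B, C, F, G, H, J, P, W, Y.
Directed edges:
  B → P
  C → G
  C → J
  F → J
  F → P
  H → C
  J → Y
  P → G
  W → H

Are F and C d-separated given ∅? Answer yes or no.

Yes — F ⊥ C | ∅.

Bayes-Ball from F | ∅ reaches {G,J,P,Y}.
C ∉ reach(F|∅) ⇒ F ⊥ C | ∅.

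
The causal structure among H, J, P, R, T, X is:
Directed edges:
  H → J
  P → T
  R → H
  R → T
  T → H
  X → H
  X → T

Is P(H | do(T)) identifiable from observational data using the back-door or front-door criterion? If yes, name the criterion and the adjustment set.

desc(T)\{T}={H,J}; candidates ⊆ {P,R,X}.
size 0: {}; under {} T still reaches {H,J,P,R,X} ∋ H.
size 1: {P}, {R}, {X}; under {P} T still reaches {H,J,R,X} ∋ H.
{R,X}: T⊥H given {R,X} in G with T→· removed — back-door holds.
P(H|do(T)) = Σ_{R,X} P(H|T,R,X)·P(R,X).

P(H|do(T)): backdoor, adjust for {R, X}.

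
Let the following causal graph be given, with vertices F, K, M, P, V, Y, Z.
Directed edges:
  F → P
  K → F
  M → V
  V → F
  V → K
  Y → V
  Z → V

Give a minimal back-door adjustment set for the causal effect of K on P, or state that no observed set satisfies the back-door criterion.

K→P: minimal back-door set {V}.

desc(K)\{K}={F,P}; candidates ⊆ {M,V,Y,Z}.
size 0: {}; under {} K still reaches {F,M,P,V,Y,Z} ∋ P.
{V}: K⊥P given {V} in G with K→· removed — back-door holds.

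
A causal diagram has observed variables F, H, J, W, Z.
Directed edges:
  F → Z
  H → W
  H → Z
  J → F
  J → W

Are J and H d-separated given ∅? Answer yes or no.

Yes — J ⊥ H | ∅.

Bayes-Ball from J | ∅ reaches {F,W,Z}.
H ∉ reach(J|∅) ⇒ J ⊥ H | ∅.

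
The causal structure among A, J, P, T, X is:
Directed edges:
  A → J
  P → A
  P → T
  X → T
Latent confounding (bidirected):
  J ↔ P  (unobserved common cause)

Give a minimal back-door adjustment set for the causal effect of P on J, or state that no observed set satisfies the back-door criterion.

P→J: no observed back-door set.

desc(P)\{P}={A,J,T}; candidates ⊆ {X}.
P↔J: latent back-door arc(s) into P.
size 0: {}; under {} P still reaches {J} ∋ J.
size 1: {X}; under {X} P still reaches {J} ∋ J.
P↔J cannot be blocked by any observed set — no back-door set.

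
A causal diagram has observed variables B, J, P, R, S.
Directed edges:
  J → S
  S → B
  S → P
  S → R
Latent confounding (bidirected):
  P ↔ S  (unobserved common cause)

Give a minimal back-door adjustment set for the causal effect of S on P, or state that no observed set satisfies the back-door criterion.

S→P: no observed back-door set.

desc(S)\{S}={B,P,R}; candidates ⊆ {J}.
S↔P: latent back-door arc(s) into S.
size 0: {}; under {} S still reaches {J,P} ∋ P.
size 1: {J}; under {J} S still reaches {P} ∋ P.
S↔P cannot be blocked by any observed set — no back-door set.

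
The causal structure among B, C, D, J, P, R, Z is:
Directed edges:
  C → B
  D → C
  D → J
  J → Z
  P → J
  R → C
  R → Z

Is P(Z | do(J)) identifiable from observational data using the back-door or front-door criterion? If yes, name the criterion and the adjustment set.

P(Z|do(J)): backdoor, adjust for ∅.

desc(J)\{J}={Z}; candidates ⊆ {B,C,D,P,R}.
∅: J⊥Z given ∅ in G with J→· removed — back-door holds.
P(Z|do(J)) = P(Z|J) — no adjustment needed.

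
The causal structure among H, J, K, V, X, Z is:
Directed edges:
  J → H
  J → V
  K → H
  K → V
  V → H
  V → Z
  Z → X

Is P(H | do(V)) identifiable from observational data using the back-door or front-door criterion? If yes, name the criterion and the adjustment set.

desc(V)\{V}={H,X,Z}; candidates ⊆ {J,K}.
size 0: {}; under {} V still reaches {H,J,K} ∋ H.
size 1: {J}, {K}; under {J} V still reaches {H,K} ∋ H.
{J,K}: V⊥H given {J,K} in G with V→· removed — back-door holds.
P(H|do(V)) = Σ_{J,K} P(H|V,J,K)·P(J,K).

P(H|do(V)): backdoor, adjust for {J, K}.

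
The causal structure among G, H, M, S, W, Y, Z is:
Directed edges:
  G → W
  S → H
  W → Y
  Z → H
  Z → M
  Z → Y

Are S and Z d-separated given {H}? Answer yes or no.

No — S and Z are d-connected given {H}.

Bayes-Ball from S | {H} reaches {M,Y,Z}.
Z ∈ reach(S|{H}) ⇒ S ⊥̸ Z | {H}.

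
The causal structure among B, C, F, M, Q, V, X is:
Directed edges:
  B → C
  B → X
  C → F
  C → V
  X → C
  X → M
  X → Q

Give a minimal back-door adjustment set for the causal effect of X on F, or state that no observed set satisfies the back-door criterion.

desc(X)\{X}={C,F,M,Q,V}; candidates ⊆ {B}.
size 0: {}; under {} X still reaches {B,C,F,V} ∋ F.
{B}: X⊥F given {B} in G with X→· removed — back-door holds.

X→F: minimal back-door set {B}.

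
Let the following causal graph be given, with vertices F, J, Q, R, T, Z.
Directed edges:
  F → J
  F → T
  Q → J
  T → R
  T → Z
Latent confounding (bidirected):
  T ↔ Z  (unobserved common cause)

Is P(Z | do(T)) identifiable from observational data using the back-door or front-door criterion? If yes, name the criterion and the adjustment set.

P(Z|do(T)): not identifiable (no BD/FD set).

desc(T)\{T}={R,Z}; candidates ⊆ {F,J,Q}.
T↔Z: latent back-door arc(s) into T.
size 0: {}; under {} T still reaches {F,J,Z} ∋ Z.
size 1: {F}, {J}, {Q}; under {F} T still reaches {Z} ∋ Z.
size 2: {F,J}, {F,Q}, {J,Q}; under {F,J} T still reaches {Z} ∋ Z.
T↔Z cannot be blocked by any observed set — no back-door set.
No mediator lies on a directed T→…→Z path.
Neither criterion identifies P(Z|do(T)) in this graph.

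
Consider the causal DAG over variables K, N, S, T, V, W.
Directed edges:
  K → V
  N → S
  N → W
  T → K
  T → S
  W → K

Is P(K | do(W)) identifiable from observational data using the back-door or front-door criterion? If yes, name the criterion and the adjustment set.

desc(W)\{W}={K,V}; candidates ⊆ {N,S,T}.
∅: W⊥K given ∅ in G with W→· removed — back-door holds.
P(K|do(W)) = P(K|W) — no adjustment needed.

P(K|do(W)): backdoor, adjust for ∅.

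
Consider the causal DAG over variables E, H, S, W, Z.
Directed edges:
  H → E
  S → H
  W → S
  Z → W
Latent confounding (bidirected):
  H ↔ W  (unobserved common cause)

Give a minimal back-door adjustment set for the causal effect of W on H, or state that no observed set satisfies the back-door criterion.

desc(W)\{W}={E,H,S}; candidates ⊆ {Z}.
W↔H: latent back-door arc(s) into W.
size 0: {}; under {} W still reaches {E,H,Z} ∋ H.
size 1: {Z}; under {Z} W still reaches {E,H} ∋ H.
W↔H cannot be blocked by any observed set — no back-door set.

W→H: no observed back-door set.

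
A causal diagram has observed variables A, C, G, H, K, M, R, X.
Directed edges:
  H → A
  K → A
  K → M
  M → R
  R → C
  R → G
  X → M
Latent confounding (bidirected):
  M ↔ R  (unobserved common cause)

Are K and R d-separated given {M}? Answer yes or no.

Bayes-Ball from K | {M} reaches {A,C,G,R,X}.
R ∈ reach(K|{M}) ⇒ K ⊥̸ R | {M}.

No — K and R are d-connected given {M}.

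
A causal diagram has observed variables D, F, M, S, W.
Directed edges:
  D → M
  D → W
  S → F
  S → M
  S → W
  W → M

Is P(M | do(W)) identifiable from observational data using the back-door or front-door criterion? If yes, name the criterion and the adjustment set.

P(M|do(W)): backdoor, adjust for {D, S}.

desc(W)\{W}={M}; candidates ⊆ {D,F,S}.
size 0: {}; under {} W still reaches {D,F,M,S} ∋ M.
size 1: {D}, {F}, {S}; under {D} W still reaches {F,M,S} ∋ M.
{D,S}: W⊥M given {D,S} in G with W→· removed — back-door holds.
P(M|do(W)) = Σ_{D,S} P(M|W,D,S)·P(D,S).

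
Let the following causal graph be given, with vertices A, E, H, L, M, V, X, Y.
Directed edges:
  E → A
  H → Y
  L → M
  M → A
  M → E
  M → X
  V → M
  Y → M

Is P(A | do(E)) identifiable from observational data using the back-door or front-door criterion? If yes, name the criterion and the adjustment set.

desc(E)\{E}={A}; candidates ⊆ {H,L,M,V,X,Y}.
size 0: {}; under {} E still reaches {A,H,L,M,V,X,Y} ∋ A.
{M}: E⊥A given {M} in G with E→· removed — back-door holds.
P(A|do(E)) = Σ_{M} P(A|E,M)·P(M).

P(A|do(E)): backdoor, adjust for {M}.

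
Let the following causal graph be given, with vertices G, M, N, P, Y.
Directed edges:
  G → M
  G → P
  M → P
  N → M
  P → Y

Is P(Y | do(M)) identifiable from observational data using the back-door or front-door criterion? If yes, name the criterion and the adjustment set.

desc(M)\{M}={P,Y}; candidates ⊆ {G,N}.
size 0: {}; under {} M still reaches {G,N,P,Y} ∋ Y.
{G}: M⊥Y given {G} in G with M→· removed — back-door holds.
P(Y|do(M)) = Σ_{G} P(Y|M,G)·P(G).

P(Y|do(M)): backdoor, adjust for {G}.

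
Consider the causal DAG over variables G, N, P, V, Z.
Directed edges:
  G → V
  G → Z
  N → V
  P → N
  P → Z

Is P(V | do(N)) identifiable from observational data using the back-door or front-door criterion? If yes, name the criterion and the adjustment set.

desc(N)\{N}={V}; candidates ⊆ {G,P,Z}.
∅: N⊥V given ∅ in G with N→· removed — back-door holds.
P(V|do(N)) = P(V|N) — no adjustment needed.

P(V|do(N)): backdoor, adjust for ∅.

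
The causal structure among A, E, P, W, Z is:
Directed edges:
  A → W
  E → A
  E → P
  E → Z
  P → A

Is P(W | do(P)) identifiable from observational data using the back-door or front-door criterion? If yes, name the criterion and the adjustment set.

desc(P)\{P}={A,W}; candidates ⊆ {E,Z}.
size 0: {}; under {} P still reaches {A,E,W,Z} ∋ W.
{E}: P⊥W given {E} in G with P→· removed — back-door holds.
P(W|do(P)) = Σ_{E} P(W|P,E)·P(E).

P(W|do(P)): backdoor, adjust for {E}.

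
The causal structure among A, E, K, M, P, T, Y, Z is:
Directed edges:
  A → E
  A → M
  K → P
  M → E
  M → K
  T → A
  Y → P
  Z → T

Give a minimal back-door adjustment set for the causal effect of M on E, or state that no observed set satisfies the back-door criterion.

M→E: minimal back-door set {A}.

desc(M)\{M}={E,K,P}; candidates ⊆ {A,T,Y,Z}.
size 0: {}; under {} M still reaches {A,E,T,Z} ∋ E.
{A}: M⊥E given {A} in G with M→· removed — back-door holds.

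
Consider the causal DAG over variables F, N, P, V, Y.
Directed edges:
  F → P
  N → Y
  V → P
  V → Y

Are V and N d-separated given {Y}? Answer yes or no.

No — V and N are d-connected given {Y}.

Bayes-Ball from V | {Y} reaches {N,P}.
N ∈ reach(V|{Y}) ⇒ V ⊥̸ N | {Y}.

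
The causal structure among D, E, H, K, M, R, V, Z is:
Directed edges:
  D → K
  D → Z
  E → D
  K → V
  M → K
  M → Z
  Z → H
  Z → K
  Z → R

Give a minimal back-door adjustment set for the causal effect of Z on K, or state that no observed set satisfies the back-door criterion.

Z→K: minimal back-door set {D, M}.

desc(Z)\{Z}={H,K,R,V}; candidates ⊆ {D,E,M}.
size 0: {}; under {} Z still reaches {D,E,K,M,V} ∋ K.
size 1: {D}, {E}, {M}; under {D} Z still reaches {K,M,V} ∋ K.
{D,M}: Z⊥K given {D,M} in G with Z→· removed — back-door holds.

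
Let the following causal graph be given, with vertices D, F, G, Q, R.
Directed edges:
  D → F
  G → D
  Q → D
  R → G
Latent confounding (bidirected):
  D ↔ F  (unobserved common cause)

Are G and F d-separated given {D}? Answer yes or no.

No — G and F are d-connected given {D}.

Bayes-Ball from G | {D} reaches {F,Q,R}.
F ∈ reach(G|{D}) ⇒ G ⊥̸ F | {D}.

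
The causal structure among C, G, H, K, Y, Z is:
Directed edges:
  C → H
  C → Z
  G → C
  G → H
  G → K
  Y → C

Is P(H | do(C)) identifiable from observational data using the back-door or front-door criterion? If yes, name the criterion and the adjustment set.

desc(C)\{C}={H,Z}; candidates ⊆ {G,K,Y}.
size 0: {}; under {} C still reaches {G,H,K,Y} ∋ H.
{G}: C⊥H given {G} in G with C→· removed — back-door holds.
P(H|do(C)) = Σ_{G} P(H|C,G)·P(G).

P(H|do(C)): backdoor, adjust for {G}.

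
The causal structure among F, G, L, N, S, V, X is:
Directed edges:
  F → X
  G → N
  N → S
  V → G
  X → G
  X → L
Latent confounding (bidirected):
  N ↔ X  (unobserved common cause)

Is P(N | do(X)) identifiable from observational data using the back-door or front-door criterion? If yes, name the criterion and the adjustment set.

desc(X)\{X}={G,L,N,S}; candidates ⊆ {F,V}.
X↔N: latent back-door arc(s) into X.
size 0: {}; under {} X still reaches {F,N,S} ∋ N.
size 1: {F}, {V}; under {F} X still reaches {N,S} ∋ N.
size 2: {F,V}; under {F,V} X still reaches {N,S} ∋ N.
X↔N cannot be blocked by any observed set — no back-door set.
{G}: (i) intercepts every directed X→N path; (ii) no back-door X→{G}; (iii) {X} blocks every back-door {G}→N. Front-door holds.
P(N|do(X)) = Σ_{G} P(G|X) Σ_{X'} P(N|G,X')P(X').

P(N|do(X)): frontdoor, adjust for {G}.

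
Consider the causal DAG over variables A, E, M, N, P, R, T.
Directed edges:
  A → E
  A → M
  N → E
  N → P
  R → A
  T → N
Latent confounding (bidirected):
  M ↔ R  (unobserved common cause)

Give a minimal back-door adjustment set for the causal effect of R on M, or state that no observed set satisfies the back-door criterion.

R→M: no observed back-door set.

desc(R)\{R}={A,E,M}; candidates ⊆ {N,P,T}.
R↔M: latent back-door arc(s) into R.
size 0: {}; under {} R still reaches {M} ∋ M.
size 1: {N}, {P}, {T}; under {N} R still reaches {M} ∋ M.
size 2: {N,P}, {N,T}, {P,T}; under {N,P} R still reaches {M} ∋ M.
R↔M cannot be blocked by any observed set — no back-door set.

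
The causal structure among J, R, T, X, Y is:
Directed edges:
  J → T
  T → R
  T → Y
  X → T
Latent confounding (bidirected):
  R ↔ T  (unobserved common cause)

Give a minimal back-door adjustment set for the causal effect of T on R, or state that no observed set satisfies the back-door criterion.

desc(T)\{T}={R,Y}; candidates ⊆ {J,X}.
T↔R: latent back-door arc(s) into T.
size 0: {}; under {} T still reaches {J,R,X} ∋ R.
size 1: {J}, {X}; under {J} T still reaches {R,X} ∋ R.
size 2: {J,X}; under {J,X} T still reaches {R} ∋ R.
T↔R cannot be blocked by any observed set — no back-door set.

T→R: no observed back-door set.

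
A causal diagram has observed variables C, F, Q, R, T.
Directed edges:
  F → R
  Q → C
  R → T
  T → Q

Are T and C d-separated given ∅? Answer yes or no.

No — T and C are d-connected given ∅.

Bayes-Ball from T | ∅ reaches {C,F,Q,R}.
C ∈ reach(T|∅) ⇒ T ⊥̸ C | ∅.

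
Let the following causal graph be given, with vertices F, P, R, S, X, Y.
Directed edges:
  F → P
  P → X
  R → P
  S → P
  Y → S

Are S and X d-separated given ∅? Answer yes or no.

No — S and X are d-connected given ∅.

Bayes-Ball from S | ∅ reaches {P,X,Y}.
X ∈ reach(S|∅) ⇒ S ⊥̸ X | ∅.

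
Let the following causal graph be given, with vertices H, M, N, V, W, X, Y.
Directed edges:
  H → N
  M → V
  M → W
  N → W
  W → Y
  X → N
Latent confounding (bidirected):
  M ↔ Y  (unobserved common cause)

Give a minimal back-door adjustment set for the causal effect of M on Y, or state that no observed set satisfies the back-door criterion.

desc(M)\{M}={V,W,Y}; candidates ⊆ {H,N,X}.
M↔Y: latent back-door arc(s) into M.
size 0: {}; under {} M still reaches {Y} ∋ Y.
size 1: {H}, {N}, {X}; under {H} M still reaches {Y} ∋ Y.
size 2: {H,N}, {H,X}, {N,X}; under {H,N} M still reaches {Y} ∋ Y.
M↔Y cannot be blocked by any observed set — no back-door set.

M→Y: no observed back-door set.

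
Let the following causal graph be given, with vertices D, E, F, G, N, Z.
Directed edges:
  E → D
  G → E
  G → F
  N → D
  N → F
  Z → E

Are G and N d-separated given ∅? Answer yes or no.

Bayes-Ball from G | ∅ reaches {D,E,F}.
N ∉ reach(G|∅) ⇒ G ⊥ N | ∅.

Yes — G ⊥ N | ∅.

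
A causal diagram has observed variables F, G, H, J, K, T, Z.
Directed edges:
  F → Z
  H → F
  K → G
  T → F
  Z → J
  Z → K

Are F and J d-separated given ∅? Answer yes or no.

No — F and J are d-connected given ∅.

Bayes-Ball from F | ∅ reaches {G,H,J,K,T,Z}.
J ∈ reach(F|∅) ⇒ F ⊥̸ J | ∅.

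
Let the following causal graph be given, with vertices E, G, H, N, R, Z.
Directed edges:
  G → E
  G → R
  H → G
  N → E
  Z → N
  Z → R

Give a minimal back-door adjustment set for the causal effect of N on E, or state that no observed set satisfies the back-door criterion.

desc(N)\{N}={E}; candidates ⊆ {G,H,R,Z}.
∅: N⊥E given ∅ in G with N→· removed — back-door holds.

N→E: minimal back-door set ∅.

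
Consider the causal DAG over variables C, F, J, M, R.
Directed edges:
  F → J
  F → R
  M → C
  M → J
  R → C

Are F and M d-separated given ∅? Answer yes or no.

Bayes-Ball from F | ∅ reaches {C,J,R}.
M ∉ reach(F|∅) ⇒ F ⊥ M | ∅.

Yes — F ⊥ M | ∅.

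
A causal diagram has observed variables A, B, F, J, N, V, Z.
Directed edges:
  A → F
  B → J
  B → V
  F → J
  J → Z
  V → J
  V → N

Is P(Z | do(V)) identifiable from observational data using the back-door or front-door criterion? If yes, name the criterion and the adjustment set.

P(Z|do(V)): backdoor, adjust for {B}.

desc(V)\{V}={J,N,Z}; candidates ⊆ {A,B,F}.
size 0: {}; under {} V still reaches {B,J,Z} ∋ Z.
{B}: V⊥Z given {B} in G with V→· removed — back-door holds.
P(Z|do(V)) = Σ_{B} P(Z|V,B)·P(B).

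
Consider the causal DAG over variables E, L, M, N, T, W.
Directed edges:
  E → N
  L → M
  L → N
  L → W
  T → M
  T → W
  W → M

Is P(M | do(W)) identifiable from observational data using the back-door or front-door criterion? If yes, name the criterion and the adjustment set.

P(M|do(W)): backdoor, adjust for {L, T}.

desc(W)\{W}={M}; candidates ⊆ {E,L,N,T}.
size 0: {}; under {} W still reaches {L,M,N,T} ∋ M.
size 1: {E}, {L}, {N} …(+1); under {E} W still reaches {L,M,N,T} ∋ M.
{L,T}: W⊥M given {L,T} in G with W→· removed — back-door holds.
P(M|do(W)) = Σ_{L,T} P(M|W,L,T)·P(L,T).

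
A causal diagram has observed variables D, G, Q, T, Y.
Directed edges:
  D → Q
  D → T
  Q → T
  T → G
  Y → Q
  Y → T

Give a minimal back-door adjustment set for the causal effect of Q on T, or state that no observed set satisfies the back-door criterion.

Q→T: minimal back-door set {D, Y}.

desc(Q)\{Q}={G,T}; candidates ⊆ {D,Y}.
size 0: {}; under {} Q still reaches {D,G,T,Y} ∋ T.
size 1: {D}, {Y}; under {D} Q still reaches {G,T,Y} ∋ T.
{D,Y}: Q⊥T given {D,Y} in G with Q→· removed — back-door holds.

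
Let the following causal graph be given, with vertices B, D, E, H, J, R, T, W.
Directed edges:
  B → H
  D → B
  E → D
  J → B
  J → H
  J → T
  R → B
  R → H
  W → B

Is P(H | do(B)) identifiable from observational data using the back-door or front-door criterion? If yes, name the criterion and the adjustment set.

desc(B)\{B}={H}; candidates ⊆ {D,E,J,R,T,W}.
size 0: {}; under {} B still reaches {D,E,H,J,R,T,W} ∋ H.
size 1: {D}, {E}, {J} …(+3); under {D} B still reaches {H,J,R,T,W} ∋ H.
{J,R}: B⊥H given {J,R} in G with B→· removed — back-door holds.
P(H|do(B)) = Σ_{J,R} P(H|B,J,R)·P(J,R).

P(H|do(B)): backdoor, adjust for {J, R}.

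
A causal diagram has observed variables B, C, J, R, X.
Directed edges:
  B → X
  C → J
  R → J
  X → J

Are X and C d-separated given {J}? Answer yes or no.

No — X and C are d-connected given {J}.

Bayes-Ball from X | {J} reaches {B,C,R}.
C ∈ reach(X|{J}) ⇒ X ⊥̸ C | {J}.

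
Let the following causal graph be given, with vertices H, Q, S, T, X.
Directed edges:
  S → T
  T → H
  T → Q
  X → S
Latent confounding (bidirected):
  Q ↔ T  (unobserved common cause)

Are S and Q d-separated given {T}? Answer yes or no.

Bayes-Ball from S | {T} reaches {Q,X}.
Q ∈ reach(S|{T}) ⇒ S ⊥̸ Q | {T}.

No — S and Q are d-connected given {T}.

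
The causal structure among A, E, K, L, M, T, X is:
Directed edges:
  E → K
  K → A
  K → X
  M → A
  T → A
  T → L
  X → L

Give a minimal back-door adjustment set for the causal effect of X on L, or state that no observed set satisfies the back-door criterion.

desc(X)\{X}={L}; candidates ⊆ {A,E,K,M,T}.
∅: X⊥L given ∅ in G with X→· removed — back-door holds.

X→L: minimal back-door set ∅.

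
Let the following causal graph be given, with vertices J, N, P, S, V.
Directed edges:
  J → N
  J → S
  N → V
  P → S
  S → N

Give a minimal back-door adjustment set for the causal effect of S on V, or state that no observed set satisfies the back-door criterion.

desc(S)\{S}={N,V}; candidates ⊆ {J,P}.
size 0: {}; under {} S still reaches {J,N,P,V} ∋ V.
{J}: S⊥V given {J} in G with S→· removed — back-door holds.

S→V: minimal back-door set {J}.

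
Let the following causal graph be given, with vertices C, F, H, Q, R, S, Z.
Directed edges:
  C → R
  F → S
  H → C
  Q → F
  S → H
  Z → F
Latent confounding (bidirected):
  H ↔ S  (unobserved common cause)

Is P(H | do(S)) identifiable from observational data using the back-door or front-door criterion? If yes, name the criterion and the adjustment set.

desc(S)\{S}={C,H,R}; candidates ⊆ {F,Q,Z}.
S↔H: latent back-door arc(s) into S.
size 0: {}; under {} S still reaches {C,F,H,Q,R,Z} ∋ H.
size 1: {F}, {Q}, {Z}; under {F} S still reaches {C,H,R} ∋ H.
size 2: {F,Q}, {F,Z}, {Q,Z}; under {F,Q} S still reaches {C,H,R} ∋ H.
S↔H cannot be blocked by any observed set — no back-door set.
No mediator lies on a directed S→…→H path.
Neither criterion identifies P(H|do(S)) in this graph.

P(H|do(S)): not identifiable (no BD/FD set).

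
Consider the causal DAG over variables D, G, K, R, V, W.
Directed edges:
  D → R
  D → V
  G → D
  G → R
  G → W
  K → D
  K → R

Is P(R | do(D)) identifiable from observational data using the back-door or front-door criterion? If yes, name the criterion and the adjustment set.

desc(D)\{D}={R,V}; candidates ⊆ {G,K,W}.
size 0: {}; under {} D still reaches {G,K,R,W} ∋ R.
size 1: {G}, {K}, {W}; under {G} D still reaches {K,R} ∋ R.
{G,K}: D⊥R given {G,K} in G with D→· removed — back-door holds.
P(R|do(D)) = Σ_{G,K} P(R|D,G,K)·P(G,K).

P(R|do(D)): backdoor, adjust for {G, K}.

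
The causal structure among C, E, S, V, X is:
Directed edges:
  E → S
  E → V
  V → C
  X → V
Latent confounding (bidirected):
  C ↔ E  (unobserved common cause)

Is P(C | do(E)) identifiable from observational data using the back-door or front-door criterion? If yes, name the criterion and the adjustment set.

desc(E)\{E}={C,S,V}; candidates ⊆ {X}.
E↔C: latent back-door arc(s) into E.
size 0: {}; under {} E still reaches {C} ∋ C.
size 1: {X}; under {X} E still reaches {C} ∋ C.
E↔C cannot be blocked by any observed set — no back-door set.
{V}: (i) intercepts every directed E→C path; (ii) no back-door E→{V}; (iii) {E} blocks every back-door {V}→C. Front-door holds.
P(C|do(E)) = Σ_{V} P(V|E) Σ_{E'} P(C|V,E')P(E').

P(C|do(E)): frontdoor, adjust for {V}.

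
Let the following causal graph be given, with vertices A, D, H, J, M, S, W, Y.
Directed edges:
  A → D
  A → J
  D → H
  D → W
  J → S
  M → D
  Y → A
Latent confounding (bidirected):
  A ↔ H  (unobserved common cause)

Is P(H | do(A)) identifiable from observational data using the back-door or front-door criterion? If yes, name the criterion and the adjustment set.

P(H|do(A)): frontdoor, adjust for {D}.

desc(A)\{A}={D,H,J,S,W}; candidates ⊆ {M,Y}.
A↔H: latent back-door arc(s) into A.
size 0: {}; under {} A still reaches {H,Y} ∋ H.
size 1: {M}, {Y}; under {M} A still reaches {H,Y} ∋ H.
size 2: {M,Y}; under {M,Y} A still reaches {H} ∋ H.
A↔H cannot be blocked by any observed set — no back-door set.
{D}: (i) intercepts every directed A→H path; (ii) no back-door A→{D}; (iii) {A} blocks every back-door {D}→H. Front-door holds.
P(H|do(A)) = Σ_{D} P(D|A) Σ_{A'} P(H|D,A')P(A').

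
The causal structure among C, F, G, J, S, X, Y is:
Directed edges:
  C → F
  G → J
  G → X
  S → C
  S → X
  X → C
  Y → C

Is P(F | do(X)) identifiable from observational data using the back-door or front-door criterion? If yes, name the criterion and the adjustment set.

desc(X)\{X}={C,F}; candidates ⊆ {G,J,S,Y}.
size 0: {}; under {} X still reaches {C,F,G,J,S} ∋ F.
{S}: X⊥F given {S} in G with X→· removed — back-door holds.
P(F|do(X)) = Σ_{S} P(F|X,S)·P(S).

P(F|do(X)): backdoor, adjust for {S}.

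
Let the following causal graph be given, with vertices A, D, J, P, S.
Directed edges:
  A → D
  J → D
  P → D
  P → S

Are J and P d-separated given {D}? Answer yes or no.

Bayes-Ball from J | {D} reaches {A,P,S}.
P ∈ reach(J|{D}) ⇒ J ⊥̸ P | {D}.

No — J and P are d-connected given {D}.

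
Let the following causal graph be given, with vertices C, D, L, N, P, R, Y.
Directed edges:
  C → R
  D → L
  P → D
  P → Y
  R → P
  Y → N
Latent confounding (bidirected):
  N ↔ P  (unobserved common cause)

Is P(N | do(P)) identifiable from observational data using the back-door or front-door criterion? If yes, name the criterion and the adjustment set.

P(N|do(P)): frontdoor, adjust for {Y}.

desc(P)\{P}={D,L,N,Y}; candidates ⊆ {C,R}.
P↔N: latent back-door arc(s) into P.
size 0: {}; under {} P still reaches {C,N,R} ∋ N.
size 1: {C}, {R}; under {C} P still reaches {N,R} ∋ N.
size 2: {C,R}; under {C,R} P still reaches {N} ∋ N.
P↔N cannot be blocked by any observed set — no back-door set.
{Y}: (i) intercepts every directed P→N path; (ii) no back-door P→{Y}; (iii) {P} blocks every back-door {Y}→N. Front-door holds.
P(N|do(P)) = Σ_{Y} P(Y|P) Σ_{P'} P(N|Y,P')P(P').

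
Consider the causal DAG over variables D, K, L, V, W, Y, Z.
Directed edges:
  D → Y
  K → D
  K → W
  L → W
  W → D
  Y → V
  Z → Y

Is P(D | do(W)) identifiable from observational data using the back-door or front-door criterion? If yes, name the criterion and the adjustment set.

desc(W)\{W}={D,V,Y}; candidates ⊆ {K,L,Z}.
size 0: {}; under {} W still reaches {D,K,L,V,Y} ∋ D.
{K}: W⊥D given {K} in G with W→· removed — back-door holds.
P(D|do(W)) = Σ_{K} P(D|W,K)·P(K).

P(D|do(W)): backdoor, adjust for {K}.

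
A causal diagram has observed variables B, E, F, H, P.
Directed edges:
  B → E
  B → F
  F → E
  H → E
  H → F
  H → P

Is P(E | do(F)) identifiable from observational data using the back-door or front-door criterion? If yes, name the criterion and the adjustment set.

desc(F)\{F}={E}; candidates ⊆ {B,H,P}.
size 0: {}; under {} F still reaches {B,E,H,P} ∋ E.
size 1: {B}, {H}, {P}; under {B} F still reaches {E,H,P} ∋ E.
{B,H}: F⊥E given {B,H} in G with F→· removed — back-door holds.
P(E|do(F)) = Σ_{B,H} P(E|F,B,H)·P(B,H).

P(E|do(F)): backdoor, adjust for {B, H}.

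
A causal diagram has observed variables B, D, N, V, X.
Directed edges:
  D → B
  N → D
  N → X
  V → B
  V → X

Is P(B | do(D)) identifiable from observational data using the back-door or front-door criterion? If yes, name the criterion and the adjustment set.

P(B|do(D)): backdoor, adjust for ∅.

desc(D)\{D}={B}; candidates ⊆ {N,V,X}.
∅: D⊥B given ∅ in G with D→· removed — back-door holds.
P(B|do(D)) = P(B|D) — no adjustment needed.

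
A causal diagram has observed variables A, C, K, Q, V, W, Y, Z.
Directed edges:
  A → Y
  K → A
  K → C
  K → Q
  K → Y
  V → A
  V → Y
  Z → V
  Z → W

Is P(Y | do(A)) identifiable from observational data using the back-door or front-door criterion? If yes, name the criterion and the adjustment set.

P(Y|do(A)): backdoor, adjust for {K, V}.

desc(A)\{A}={Y}; candidates ⊆ {C,K,Q,V,W,Z}.
size 0: {}; under {} A still reaches {C,K,Q,V,W,Y,Z} ∋ Y.
size 1: {C}, {K}, {Q} …(+3); under {C} A still reaches {K,Q,V,W,Y,Z} ∋ Y.
{K,V}: A⊥Y given {K,V} in G with A→· removed — back-door holds.
P(Y|do(A)) = Σ_{K,V} P(Y|A,K,V)·P(K,V).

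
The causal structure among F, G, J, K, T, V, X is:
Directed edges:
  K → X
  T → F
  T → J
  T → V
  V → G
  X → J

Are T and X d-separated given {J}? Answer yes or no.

No — T and X are d-connected given {J}.

Bayes-Ball from T | {J} reaches {F,G,K,V,X}.
X ∈ reach(T|{J}) ⇒ T ⊥̸ X | {J}.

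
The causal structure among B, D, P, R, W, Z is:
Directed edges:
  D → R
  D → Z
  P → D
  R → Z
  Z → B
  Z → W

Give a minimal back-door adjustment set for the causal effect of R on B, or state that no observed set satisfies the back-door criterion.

R→B: minimal back-door set {D}.

desc(R)\{R}={B,W,Z}; candidates ⊆ {D,P}.
size 0: {}; under {} R still reaches {B,D,P,W,Z} ∋ B.
{D}: R⊥B given {D} in G with R→· removed — back-door holds.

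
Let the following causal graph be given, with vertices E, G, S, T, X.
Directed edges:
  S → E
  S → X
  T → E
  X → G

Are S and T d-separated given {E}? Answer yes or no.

Bayes-Ball from S | {E} reaches {G,T,X}.
T ∈ reach(S|{E}) ⇒ S ⊥̸ T | {E}.

No — S and T are d-connected given {E}.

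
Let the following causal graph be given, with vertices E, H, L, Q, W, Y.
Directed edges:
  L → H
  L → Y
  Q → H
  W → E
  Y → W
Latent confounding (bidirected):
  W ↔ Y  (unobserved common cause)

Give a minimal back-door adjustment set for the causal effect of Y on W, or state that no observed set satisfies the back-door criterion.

Y→W: no observed back-door set.

desc(Y)\{Y}={E,W}; candidates ⊆ {H,L,Q}.
Y↔W: latent back-door arc(s) into Y.
size 0: {}; under {} Y still reaches {E,H,L,W} ∋ W.
size 1: {H}, {L}, {Q}; under {H} Y still reaches {E,L,Q,W} ∋ W.
size 2: {H,L}, {H,Q}, {L,Q}; under {H,L} Y still reaches {E,W} ∋ W.
Y↔W cannot be blocked by any observed set — no back-door set.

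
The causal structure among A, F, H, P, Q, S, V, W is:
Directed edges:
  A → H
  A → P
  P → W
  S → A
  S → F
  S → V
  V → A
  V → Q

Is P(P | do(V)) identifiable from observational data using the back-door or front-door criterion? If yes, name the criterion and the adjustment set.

desc(V)\{V}={A,H,P,Q,W}; candidates ⊆ {F,S}.
size 0: {}; under {} V still reaches {A,F,H,P,S,W} ∋ P.
{S}: V⊥P given {S} in G with V→· removed — back-door holds.
P(P|do(V)) = Σ_{S} P(P|V,S)·P(S).

P(P|do(V)): backdoor, adjust for {S}.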